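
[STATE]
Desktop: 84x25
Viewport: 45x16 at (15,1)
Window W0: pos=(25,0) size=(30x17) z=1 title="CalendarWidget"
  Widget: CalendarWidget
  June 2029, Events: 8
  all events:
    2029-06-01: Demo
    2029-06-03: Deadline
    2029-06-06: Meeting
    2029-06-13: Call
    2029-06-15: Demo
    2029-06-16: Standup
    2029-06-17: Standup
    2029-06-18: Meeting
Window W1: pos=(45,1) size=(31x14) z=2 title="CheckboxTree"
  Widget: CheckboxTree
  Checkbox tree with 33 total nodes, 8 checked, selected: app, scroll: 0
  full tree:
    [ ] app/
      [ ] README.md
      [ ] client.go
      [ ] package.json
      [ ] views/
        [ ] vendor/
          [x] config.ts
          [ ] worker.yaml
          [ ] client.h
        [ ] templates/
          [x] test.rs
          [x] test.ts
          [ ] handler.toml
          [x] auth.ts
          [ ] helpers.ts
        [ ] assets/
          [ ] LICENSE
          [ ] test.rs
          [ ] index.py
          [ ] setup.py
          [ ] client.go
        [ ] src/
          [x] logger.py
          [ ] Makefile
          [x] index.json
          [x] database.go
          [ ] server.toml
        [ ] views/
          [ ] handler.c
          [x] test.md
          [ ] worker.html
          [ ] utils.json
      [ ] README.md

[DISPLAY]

          ┃ CalendarWidget    ┏━━━━━━━━━━━━━━
          ┠───────────────────┃ CheckboxTree 
          ┃         June 2029 ┠──────────────
          ┃Mo Tu We Th Fr Sa S┃>[-] app/     
          ┃             1*  2 ┃   [ ] README.
          ┃ 4  5  6*  7  8  9 ┃   [ ] client.
          ┃11 12 13* 14 15* 16┃   [ ] package
          ┃18* 19 20 21 22 23 ┃   [-] views/ 
          ┃25 26 27 28 29 30  ┃     [-] vendo
          ┃                   ┃       [x] con
          ┃                   ┃       [ ] wor
          ┃                   ┃       [ ] cli
          ┃                   ┃     [-] templ
          ┃                   ┗━━━━━━━━━━━━━━
          ┃                            ┃     
          ┗━━━━━━━━━━━━━━━━━━━━━━━━━━━━┛     


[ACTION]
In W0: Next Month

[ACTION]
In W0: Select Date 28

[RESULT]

          ┃ CalendarWidget    ┏━━━━━━━━━━━━━━
          ┠───────────────────┃ CheckboxTree 
          ┃         July 2029 ┠──────────────
          ┃Mo Tu We Th Fr Sa S┃>[-] app/     
          ┃                   ┃   [ ] README.
          ┃ 2  3  4  5  6  7  ┃   [ ] client.
          ┃ 9 10 11 12 13 14 1┃   [ ] package
          ┃16 17 18 19 20 21 2┃   [-] views/ 
          ┃23 24 25 26 27 [28]┃     [-] vendo
          ┃30 31              ┃       [x] con
          ┃                   ┃       [ ] wor
          ┃                   ┃       [ ] cli
          ┃                   ┃     [-] templ
          ┃                   ┗━━━━━━━━━━━━━━
          ┃                            ┃     
          ┗━━━━━━━━━━━━━━━━━━━━━━━━━━━━┛     


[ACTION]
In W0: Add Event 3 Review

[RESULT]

          ┃ CalendarWidget    ┏━━━━━━━━━━━━━━
          ┠───────────────────┃ CheckboxTree 
          ┃         July 2029 ┠──────────────
          ┃Mo Tu We Th Fr Sa S┃>[-] app/     
          ┃                   ┃   [ ] README.
          ┃ 2  3*  4  5  6  7 ┃   [ ] client.
          ┃ 9 10 11 12 13 14 1┃   [ ] package
          ┃16 17 18 19 20 21 2┃   [-] views/ 
          ┃23 24 25 26 27 [28]┃     [-] vendo
          ┃30 31              ┃       [x] con
          ┃                   ┃       [ ] wor
          ┃                   ┃       [ ] cli
          ┃                   ┃     [-] templ
          ┃                   ┗━━━━━━━━━━━━━━
          ┃                            ┃     
          ┗━━━━━━━━━━━━━━━━━━━━━━━━━━━━┛     


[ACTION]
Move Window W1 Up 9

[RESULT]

          ┃ CalendarWidget    ┃ CheckboxTree 
          ┠───────────────────┠──────────────
          ┃         July 2029 ┃>[-] app/     
          ┃Mo Tu We Th Fr Sa S┃   [ ] README.
          ┃                   ┃   [ ] client.
          ┃ 2  3*  4  5  6  7 ┃   [ ] package
          ┃ 9 10 11 12 13 14 1┃   [-] views/ 
          ┃16 17 18 19 20 21 2┃     [-] vendo
          ┃23 24 25 26 27 [28]┃       [x] con
          ┃30 31              ┃       [ ] wor
          ┃                   ┃       [ ] cli
          ┃                   ┃     [-] templ
          ┃                   ┗━━━━━━━━━━━━━━
          ┃                            ┃     
          ┃                            ┃     
          ┗━━━━━━━━━━━━━━━━━━━━━━━━━━━━┛     


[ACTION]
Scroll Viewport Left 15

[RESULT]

                         ┃ CalendarWidget    
                         ┠───────────────────
                         ┃         July 2029 
                         ┃Mo Tu We Th Fr Sa S
                         ┃                   
                         ┃ 2  3*  4  5  6  7 
                         ┃ 9 10 11 12 13 14 1
                         ┃16 17 18 19 20 21 2
                         ┃23 24 25 26 27 [28]
                         ┃30 31              
                         ┃                   
                         ┃                   
                         ┃                   
                         ┃                   
                         ┃                   
                         ┗━━━━━━━━━━━━━━━━━━━


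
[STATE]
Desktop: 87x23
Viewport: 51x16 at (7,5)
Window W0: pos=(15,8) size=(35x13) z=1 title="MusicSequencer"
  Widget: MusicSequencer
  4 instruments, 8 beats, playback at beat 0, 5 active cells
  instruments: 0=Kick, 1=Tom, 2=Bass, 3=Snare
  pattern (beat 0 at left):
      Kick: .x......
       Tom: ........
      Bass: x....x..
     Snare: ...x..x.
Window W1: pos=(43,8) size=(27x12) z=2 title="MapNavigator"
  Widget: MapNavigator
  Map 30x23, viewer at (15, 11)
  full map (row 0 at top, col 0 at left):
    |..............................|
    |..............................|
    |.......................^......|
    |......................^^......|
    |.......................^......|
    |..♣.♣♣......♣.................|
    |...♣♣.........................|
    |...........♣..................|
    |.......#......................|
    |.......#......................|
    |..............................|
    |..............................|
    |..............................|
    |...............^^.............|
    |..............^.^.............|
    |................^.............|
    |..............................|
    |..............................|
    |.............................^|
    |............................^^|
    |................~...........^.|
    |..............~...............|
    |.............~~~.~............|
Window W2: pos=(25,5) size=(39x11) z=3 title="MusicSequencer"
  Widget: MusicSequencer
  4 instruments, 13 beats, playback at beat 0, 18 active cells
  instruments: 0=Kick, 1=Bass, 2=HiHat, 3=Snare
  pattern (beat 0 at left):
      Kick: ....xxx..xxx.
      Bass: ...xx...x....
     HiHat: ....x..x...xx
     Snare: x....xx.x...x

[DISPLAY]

                  ┏━━━━━━━━━━━━━━━━━━━━━━━━━━━━━━━━
                  ┃ MusicSequencer                 
                  ┠────────────────────────────────
        ┏━━━━━━━━━┃      ▼123456789012             
        ┃ MusicSeq┃  Kick····███··███·             
        ┠─────────┃  Bass···██···█····             
        ┃      ▼12┃ HiHat····█··█···██             
        ┃  Kick·█·┃ Snare█····██·█···█             
        ┃   Tom···┃                                
        ┃  Bass█··┃                                
        ┃ Snare···┗━━━━━━━━━━━━━━━━━━━━━━━━━━━━━━━━
        ┃                           ┃..............
        ┃                           ┃............^^
        ┃                           ┃...........^.^
        ┃                           ┗━━━━━━━━━━━━━━
        ┗━━━━━━━━━━━━━━━━━━━━━━━━━━━━━━━━━┛        


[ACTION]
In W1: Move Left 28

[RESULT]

                  ┏━━━━━━━━━━━━━━━━━━━━━━━━━━━━━━━━
                  ┃ MusicSequencer                 
                  ┠────────────────────────────────
        ┏━━━━━━━━━┃      ▼123456789012             
        ┃ MusicSeq┃  Kick····███··███·             
        ┠─────────┃  Bass···██···█····             
        ┃      ▼12┃ HiHat····█··█···██             
        ┃  Kick·█·┃ Snare█····██·█···█             
        ┃   Tom···┃                                
        ┃  Bass█··┃                                
        ┃ Snare···┗━━━━━━━━━━━━━━━━━━━━━━━━━━━━━━━━
        ┃                           ┃            ..
        ┃                           ┃            ..
        ┃                           ┃            ..
        ┃                           ┗━━━━━━━━━━━━━━
        ┗━━━━━━━━━━━━━━━━━━━━━━━━━━━━━━━━━┛        


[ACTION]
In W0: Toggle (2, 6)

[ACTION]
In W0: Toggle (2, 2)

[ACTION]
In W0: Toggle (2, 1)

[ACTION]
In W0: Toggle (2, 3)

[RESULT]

                  ┏━━━━━━━━━━━━━━━━━━━━━━━━━━━━━━━━
                  ┃ MusicSequencer                 
                  ┠────────────────────────────────
        ┏━━━━━━━━━┃      ▼123456789012             
        ┃ MusicSeq┃  Kick····███··███·             
        ┠─────────┃  Bass···██···█····             
        ┃      ▼12┃ HiHat····█··█···██             
        ┃  Kick·█·┃ Snare█····██·█···█             
        ┃   Tom···┃                                
        ┃  Bass███┃                                
        ┃ Snare···┗━━━━━━━━━━━━━━━━━━━━━━━━━━━━━━━━
        ┃                           ┃            ..
        ┃                           ┃            ..
        ┃                           ┃            ..
        ┃                           ┗━━━━━━━━━━━━━━
        ┗━━━━━━━━━━━━━━━━━━━━━━━━━━━━━━━━━┛        


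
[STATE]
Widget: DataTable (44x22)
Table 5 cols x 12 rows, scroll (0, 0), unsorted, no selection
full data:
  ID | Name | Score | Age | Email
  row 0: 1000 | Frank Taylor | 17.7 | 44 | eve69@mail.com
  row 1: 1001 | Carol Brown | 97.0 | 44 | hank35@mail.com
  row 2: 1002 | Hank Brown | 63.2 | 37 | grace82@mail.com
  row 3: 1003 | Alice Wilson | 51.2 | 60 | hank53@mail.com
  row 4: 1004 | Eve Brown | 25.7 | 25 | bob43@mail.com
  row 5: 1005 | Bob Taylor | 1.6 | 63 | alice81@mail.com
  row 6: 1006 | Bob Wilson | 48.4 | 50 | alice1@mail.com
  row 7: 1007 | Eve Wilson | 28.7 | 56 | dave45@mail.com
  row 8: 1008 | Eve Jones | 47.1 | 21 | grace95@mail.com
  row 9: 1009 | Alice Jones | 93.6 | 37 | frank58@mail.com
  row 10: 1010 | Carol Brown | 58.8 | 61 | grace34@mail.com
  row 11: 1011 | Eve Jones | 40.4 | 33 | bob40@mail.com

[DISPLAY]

ID  │Name        │Score│Age│Email           
────┼────────────┼─────┼───┼────────────────
1000│Frank Taylor│17.7 │44 │eve69@mail.com  
1001│Carol Brown │97.0 │44 │hank35@mail.com 
1002│Hank Brown  │63.2 │37 │grace82@mail.com
1003│Alice Wilson│51.2 │60 │hank53@mail.com 
1004│Eve Brown   │25.7 │25 │bob43@mail.com  
1005│Bob Taylor  │1.6  │63 │alice81@mail.com
1006│Bob Wilson  │48.4 │50 │alice1@mail.com 
1007│Eve Wilson  │28.7 │56 │dave45@mail.com 
1008│Eve Jones   │47.1 │21 │grace95@mail.com
1009│Alice Jones │93.6 │37 │frank58@mail.com
1010│Carol Brown │58.8 │61 │grace34@mail.com
1011│Eve Jones   │40.4 │33 │bob40@mail.com  
                                            
                                            
                                            
                                            
                                            
                                            
                                            
                                            


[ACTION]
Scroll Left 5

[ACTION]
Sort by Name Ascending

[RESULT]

ID  │Name       ▲│Score│Age│Email           
────┼────────────┼─────┼───┼────────────────
1009│Alice Jones │93.6 │37 │frank58@mail.com
1003│Alice Wilson│51.2 │60 │hank53@mail.com 
1005│Bob Taylor  │1.6  │63 │alice81@mail.com
1006│Bob Wilson  │48.4 │50 │alice1@mail.com 
1001│Carol Brown │97.0 │44 │hank35@mail.com 
1010│Carol Brown │58.8 │61 │grace34@mail.com
1004│Eve Brown   │25.7 │25 │bob43@mail.com  
1008│Eve Jones   │47.1 │21 │grace95@mail.com
1011│Eve Jones   │40.4 │33 │bob40@mail.com  
1007│Eve Wilson  │28.7 │56 │dave45@mail.com 
1000│Frank Taylor│17.7 │44 │eve69@mail.com  
1002│Hank Brown  │63.2 │37 │grace82@mail.com
                                            
                                            
                                            
                                            
                                            
                                            
                                            
                                            


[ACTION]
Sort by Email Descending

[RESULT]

ID  │Name        │Score│Age│Email          ▼
────┼────────────┼─────┼───┼────────────────
1003│Alice Wilson│51.2 │60 │hank53@mail.com 
1001│Carol Brown │97.0 │44 │hank35@mail.com 
1008│Eve Jones   │47.1 │21 │grace95@mail.com
1002│Hank Brown  │63.2 │37 │grace82@mail.com
1010│Carol Brown │58.8 │61 │grace34@mail.com
1009│Alice Jones │93.6 │37 │frank58@mail.com
1000│Frank Taylor│17.7 │44 │eve69@mail.com  
1007│Eve Wilson  │28.7 │56 │dave45@mail.com 
1004│Eve Brown   │25.7 │25 │bob43@mail.com  
1011│Eve Jones   │40.4 │33 │bob40@mail.com  
1005│Bob Taylor  │1.6  │63 │alice81@mail.com
1006│Bob Wilson  │48.4 │50 │alice1@mail.com 
                                            
                                            
                                            
                                            
                                            
                                            
                                            
                                            


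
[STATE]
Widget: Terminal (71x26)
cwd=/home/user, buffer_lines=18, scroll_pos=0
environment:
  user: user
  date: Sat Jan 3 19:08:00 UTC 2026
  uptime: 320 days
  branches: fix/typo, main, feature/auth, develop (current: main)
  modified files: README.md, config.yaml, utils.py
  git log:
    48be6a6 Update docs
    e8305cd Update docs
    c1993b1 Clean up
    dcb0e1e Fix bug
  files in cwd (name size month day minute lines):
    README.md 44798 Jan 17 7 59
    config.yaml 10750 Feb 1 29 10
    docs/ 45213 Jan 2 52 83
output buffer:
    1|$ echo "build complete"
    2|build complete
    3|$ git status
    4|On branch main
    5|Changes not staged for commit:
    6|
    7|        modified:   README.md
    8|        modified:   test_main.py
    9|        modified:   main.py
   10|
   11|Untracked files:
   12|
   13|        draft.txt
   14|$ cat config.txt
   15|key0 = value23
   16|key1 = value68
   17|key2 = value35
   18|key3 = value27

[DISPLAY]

$ echo "build complete"                                                
build complete                                                         
$ git status                                                           
On branch main                                                         
Changes not staged for commit:                                         
                                                                       
        modified:   README.md                                          
        modified:   test_main.py                                       
        modified:   main.py                                            
                                                                       
Untracked files:                                                       
                                                                       
        draft.txt                                                      
$ cat config.txt                                                       
key0 = value23                                                         
key1 = value68                                                         
key2 = value35                                                         
key3 = value27                                                         
$ █                                                                    
                                                                       
                                                                       
                                                                       
                                                                       
                                                                       
                                                                       
                                                                       


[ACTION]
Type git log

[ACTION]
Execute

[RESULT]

$ echo "build complete"                                                
build complete                                                         
$ git status                                                           
On branch main                                                         
Changes not staged for commit:                                         
                                                                       
        modified:   README.md                                          
        modified:   test_main.py                                       
        modified:   main.py                                            
                                                                       
Untracked files:                                                       
                                                                       
        draft.txt                                                      
$ cat config.txt                                                       
key0 = value23                                                         
key1 = value68                                                         
key2 = value35                                                         
key3 = value27                                                         
$ git log                                                              
48be6a6 Update docs                                                    
e8305cd Update docs                                                    
c1993b1 Clean up                                                       
dcb0e1e Fix bug                                                        
$ █                                                                    
                                                                       
                                                                       


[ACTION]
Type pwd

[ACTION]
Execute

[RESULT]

$ echo "build complete"                                                
build complete                                                         
$ git status                                                           
On branch main                                                         
Changes not staged for commit:                                         
                                                                       
        modified:   README.md                                          
        modified:   test_main.py                                       
        modified:   main.py                                            
                                                                       
Untracked files:                                                       
                                                                       
        draft.txt                                                      
$ cat config.txt                                                       
key0 = value23                                                         
key1 = value68                                                         
key2 = value35                                                         
key3 = value27                                                         
$ git log                                                              
48be6a6 Update docs                                                    
e8305cd Update docs                                                    
c1993b1 Clean up                                                       
dcb0e1e Fix bug                                                        
$ pwd                                                                  
/home/user                                                             
$ █                                                                    


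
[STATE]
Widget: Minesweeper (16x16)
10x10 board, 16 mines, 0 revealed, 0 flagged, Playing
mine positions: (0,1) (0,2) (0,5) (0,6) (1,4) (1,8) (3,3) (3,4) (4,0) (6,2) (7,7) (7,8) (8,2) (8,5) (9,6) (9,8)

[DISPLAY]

■■■■■■■■■■      
■■■■■■■■■■      
■■■■■■■■■■      
■■■■■■■■■■      
■■■■■■■■■■      
■■■■■■■■■■      
■■■■■■■■■■      
■■■■■■■■■■      
■■■■■■■■■■      
■■■■■■■■■■      
                
                
                
                
                
                


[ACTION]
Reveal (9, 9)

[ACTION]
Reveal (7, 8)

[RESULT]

■✹✹■■✹✹■■■      
■■■■✹■■■✹■      
■■■■■■■■■■      
■■■✹✹■■■■■      
✹■■■■■■■■■      
■■■■■■■■■■      
■■✹■■■■■■■      
■■■■■■■✹✹■      
■■✹■■✹■■■■      
■■■■■■✹■✹1      
                
                
                
                
                
                


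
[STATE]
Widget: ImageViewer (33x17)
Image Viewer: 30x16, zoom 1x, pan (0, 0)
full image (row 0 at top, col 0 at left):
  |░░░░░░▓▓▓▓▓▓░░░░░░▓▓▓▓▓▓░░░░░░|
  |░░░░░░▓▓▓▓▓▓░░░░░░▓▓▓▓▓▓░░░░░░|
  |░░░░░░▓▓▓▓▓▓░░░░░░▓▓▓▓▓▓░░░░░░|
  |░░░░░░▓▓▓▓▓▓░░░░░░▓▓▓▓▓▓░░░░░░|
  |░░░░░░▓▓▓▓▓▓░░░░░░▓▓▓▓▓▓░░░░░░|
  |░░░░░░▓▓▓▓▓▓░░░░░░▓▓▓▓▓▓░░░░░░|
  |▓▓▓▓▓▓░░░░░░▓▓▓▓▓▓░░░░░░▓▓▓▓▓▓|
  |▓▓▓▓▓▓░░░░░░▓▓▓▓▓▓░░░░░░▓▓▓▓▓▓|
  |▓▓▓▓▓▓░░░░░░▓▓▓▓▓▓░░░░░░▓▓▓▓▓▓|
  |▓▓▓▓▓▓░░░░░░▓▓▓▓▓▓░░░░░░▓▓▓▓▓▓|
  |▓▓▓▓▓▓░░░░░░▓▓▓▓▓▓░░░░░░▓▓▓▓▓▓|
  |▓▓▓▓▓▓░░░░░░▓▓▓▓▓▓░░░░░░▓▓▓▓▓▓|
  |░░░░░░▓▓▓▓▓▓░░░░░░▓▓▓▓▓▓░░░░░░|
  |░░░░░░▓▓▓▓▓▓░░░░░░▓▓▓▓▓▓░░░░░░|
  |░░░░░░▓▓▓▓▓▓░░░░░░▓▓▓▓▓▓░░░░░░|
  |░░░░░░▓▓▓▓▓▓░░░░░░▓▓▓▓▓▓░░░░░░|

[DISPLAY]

░░░░░░▓▓▓▓▓▓░░░░░░▓▓▓▓▓▓░░░░░░   
░░░░░░▓▓▓▓▓▓░░░░░░▓▓▓▓▓▓░░░░░░   
░░░░░░▓▓▓▓▓▓░░░░░░▓▓▓▓▓▓░░░░░░   
░░░░░░▓▓▓▓▓▓░░░░░░▓▓▓▓▓▓░░░░░░   
░░░░░░▓▓▓▓▓▓░░░░░░▓▓▓▓▓▓░░░░░░   
░░░░░░▓▓▓▓▓▓░░░░░░▓▓▓▓▓▓░░░░░░   
▓▓▓▓▓▓░░░░░░▓▓▓▓▓▓░░░░░░▓▓▓▓▓▓   
▓▓▓▓▓▓░░░░░░▓▓▓▓▓▓░░░░░░▓▓▓▓▓▓   
▓▓▓▓▓▓░░░░░░▓▓▓▓▓▓░░░░░░▓▓▓▓▓▓   
▓▓▓▓▓▓░░░░░░▓▓▓▓▓▓░░░░░░▓▓▓▓▓▓   
▓▓▓▓▓▓░░░░░░▓▓▓▓▓▓░░░░░░▓▓▓▓▓▓   
▓▓▓▓▓▓░░░░░░▓▓▓▓▓▓░░░░░░▓▓▓▓▓▓   
░░░░░░▓▓▓▓▓▓░░░░░░▓▓▓▓▓▓░░░░░░   
░░░░░░▓▓▓▓▓▓░░░░░░▓▓▓▓▓▓░░░░░░   
░░░░░░▓▓▓▓▓▓░░░░░░▓▓▓▓▓▓░░░░░░   
░░░░░░▓▓▓▓▓▓░░░░░░▓▓▓▓▓▓░░░░░░   
                                 


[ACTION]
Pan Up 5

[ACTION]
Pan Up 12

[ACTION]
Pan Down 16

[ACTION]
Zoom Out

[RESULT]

                                 
                                 
                                 
                                 
                                 
                                 
                                 
                                 
                                 
                                 
                                 
                                 
                                 
                                 
                                 
                                 
                                 


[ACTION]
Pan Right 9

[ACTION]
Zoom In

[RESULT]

▓▓▓░░░░░░░░░░░░▓▓▓▓▓▓▓▓▓▓▓▓░░░░░░
▓▓▓░░░░░░░░░░░░▓▓▓▓▓▓▓▓▓▓▓▓░░░░░░
▓▓▓░░░░░░░░░░░░▓▓▓▓▓▓▓▓▓▓▓▓░░░░░░
▓▓▓░░░░░░░░░░░░▓▓▓▓▓▓▓▓▓▓▓▓░░░░░░
▓▓▓░░░░░░░░░░░░▓▓▓▓▓▓▓▓▓▓▓▓░░░░░░
▓▓▓░░░░░░░░░░░░▓▓▓▓▓▓▓▓▓▓▓▓░░░░░░
▓▓▓░░░░░░░░░░░░▓▓▓▓▓▓▓▓▓▓▓▓░░░░░░
▓▓▓░░░░░░░░░░░░▓▓▓▓▓▓▓▓▓▓▓▓░░░░░░
░░░▓▓▓▓▓▓▓▓▓▓▓▓░░░░░░░░░░░░▓▓▓▓▓▓
░░░▓▓▓▓▓▓▓▓▓▓▓▓░░░░░░░░░░░░▓▓▓▓▓▓
░░░▓▓▓▓▓▓▓▓▓▓▓▓░░░░░░░░░░░░▓▓▓▓▓▓
░░░▓▓▓▓▓▓▓▓▓▓▓▓░░░░░░░░░░░░▓▓▓▓▓▓
░░░▓▓▓▓▓▓▓▓▓▓▓▓░░░░░░░░░░░░▓▓▓▓▓▓
░░░▓▓▓▓▓▓▓▓▓▓▓▓░░░░░░░░░░░░▓▓▓▓▓▓
░░░▓▓▓▓▓▓▓▓▓▓▓▓░░░░░░░░░░░░▓▓▓▓▓▓
░░░▓▓▓▓▓▓▓▓▓▓▓▓░░░░░░░░░░░░▓▓▓▓▓▓
                                 


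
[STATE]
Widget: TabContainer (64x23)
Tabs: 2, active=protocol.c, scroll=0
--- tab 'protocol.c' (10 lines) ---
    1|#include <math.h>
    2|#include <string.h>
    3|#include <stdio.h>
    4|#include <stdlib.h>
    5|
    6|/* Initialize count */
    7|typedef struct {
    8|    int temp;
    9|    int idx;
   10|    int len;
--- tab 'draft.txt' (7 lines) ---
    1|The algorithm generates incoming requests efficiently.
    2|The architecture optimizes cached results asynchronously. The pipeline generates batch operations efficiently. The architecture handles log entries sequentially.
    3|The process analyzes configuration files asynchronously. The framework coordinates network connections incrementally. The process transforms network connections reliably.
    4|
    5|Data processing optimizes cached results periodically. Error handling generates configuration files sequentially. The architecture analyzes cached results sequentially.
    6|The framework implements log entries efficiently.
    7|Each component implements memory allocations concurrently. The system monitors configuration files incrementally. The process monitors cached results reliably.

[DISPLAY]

[protocol.c]│ draft.txt                                         
────────────────────────────────────────────────────────────────
#include <math.h>                                               
#include <string.h>                                             
#include <stdio.h>                                              
#include <stdlib.h>                                             
                                                                
/* Initialize count */                                          
typedef struct {                                                
    int temp;                                                   
    int idx;                                                    
    int len;                                                    
                                                                
                                                                
                                                                
                                                                
                                                                
                                                                
                                                                
                                                                
                                                                
                                                                
                                                                


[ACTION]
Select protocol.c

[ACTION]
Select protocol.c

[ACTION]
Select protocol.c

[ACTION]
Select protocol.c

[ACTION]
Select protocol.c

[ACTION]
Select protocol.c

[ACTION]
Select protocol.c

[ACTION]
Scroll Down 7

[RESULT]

[protocol.c]│ draft.txt                                         
────────────────────────────────────────────────────────────────
    int temp;                                                   
    int idx;                                                    
    int len;                                                    
                                                                
                                                                
                                                                
                                                                
                                                                
                                                                
                                                                
                                                                
                                                                
                                                                
                                                                
                                                                
                                                                
                                                                
                                                                
                                                                
                                                                
                                                                


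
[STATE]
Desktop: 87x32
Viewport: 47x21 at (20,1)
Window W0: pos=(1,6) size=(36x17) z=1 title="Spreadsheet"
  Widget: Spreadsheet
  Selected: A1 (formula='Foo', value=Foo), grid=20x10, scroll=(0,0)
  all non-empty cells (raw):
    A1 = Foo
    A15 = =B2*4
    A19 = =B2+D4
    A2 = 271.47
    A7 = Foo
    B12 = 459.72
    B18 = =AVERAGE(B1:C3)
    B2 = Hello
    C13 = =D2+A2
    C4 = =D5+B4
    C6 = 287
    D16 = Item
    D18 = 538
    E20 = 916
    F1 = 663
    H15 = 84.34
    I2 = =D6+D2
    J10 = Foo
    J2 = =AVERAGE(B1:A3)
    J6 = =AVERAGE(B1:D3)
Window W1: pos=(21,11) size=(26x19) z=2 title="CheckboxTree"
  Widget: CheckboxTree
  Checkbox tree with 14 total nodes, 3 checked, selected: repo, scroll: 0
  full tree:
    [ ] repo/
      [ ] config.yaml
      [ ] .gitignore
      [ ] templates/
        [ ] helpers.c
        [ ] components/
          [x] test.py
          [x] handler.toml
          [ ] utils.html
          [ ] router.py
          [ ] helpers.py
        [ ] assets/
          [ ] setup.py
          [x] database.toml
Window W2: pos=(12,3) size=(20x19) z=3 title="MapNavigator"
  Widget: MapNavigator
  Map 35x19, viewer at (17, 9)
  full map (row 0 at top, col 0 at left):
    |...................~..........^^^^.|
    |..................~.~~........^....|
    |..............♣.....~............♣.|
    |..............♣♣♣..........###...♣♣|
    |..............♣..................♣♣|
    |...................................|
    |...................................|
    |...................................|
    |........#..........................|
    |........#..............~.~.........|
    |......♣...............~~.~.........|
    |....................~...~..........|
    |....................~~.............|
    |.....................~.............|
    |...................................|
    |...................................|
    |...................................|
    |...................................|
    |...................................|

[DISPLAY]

                                               
                                               
━━━━━━━━━━━┓                                   
igator     ┃                                   
───────────┨                                   
.....~.....┃━━━━┓                              
♣♣.........┃    ┃                              
...........┃────┨                              
...........┃    ┃                              
...........┃ D  ┃                              
...........┃━━━━━━━━━━━━━━┓                    
...........┃ree           ┃                    
..@.....~.~┃──────────────┨                    
.......~~.~┃              ┃                    
.....~...~.┃fig.yaml      ┃                    
.....~~....┃tignore       ┃                    
......~....┃plates/       ┃                    
...........┃elpers.c      ┃                    
...........┃omponents/    ┃                    
...........┃ test.py      ┃                    
━━━━━━━━━━━┛ handler.toml ┃                    


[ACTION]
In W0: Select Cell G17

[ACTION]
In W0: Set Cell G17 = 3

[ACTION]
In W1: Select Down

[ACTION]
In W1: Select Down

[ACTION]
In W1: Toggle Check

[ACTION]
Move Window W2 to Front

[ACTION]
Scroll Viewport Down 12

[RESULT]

...........┃━━━━━━━━━━━━━━┓                    
...........┃ree           ┃                    
..@.....~.~┃──────────────┨                    
.......~~.~┃              ┃                    
.....~...~.┃fig.yaml      ┃                    
.....~~....┃tignore       ┃                    
......~....┃plates/       ┃                    
...........┃elpers.c      ┃                    
...........┃omponents/    ┃                    
...........┃ test.py      ┃                    
━━━━━━━━━━━┛ handler.toml ┃                    
━┃       [ ] utils.html   ┃                    
 ┃       [ ] router.py    ┃                    
 ┃       [ ] helpers.py   ┃                    
 ┃     [-] assets/        ┃                    
 ┃       [ ] setup.py     ┃                    
 ┃       [x] database.toml┃                    
 ┃                        ┃                    
 ┗━━━━━━━━━━━━━━━━━━━━━━━━┛                    
                                               
                                               


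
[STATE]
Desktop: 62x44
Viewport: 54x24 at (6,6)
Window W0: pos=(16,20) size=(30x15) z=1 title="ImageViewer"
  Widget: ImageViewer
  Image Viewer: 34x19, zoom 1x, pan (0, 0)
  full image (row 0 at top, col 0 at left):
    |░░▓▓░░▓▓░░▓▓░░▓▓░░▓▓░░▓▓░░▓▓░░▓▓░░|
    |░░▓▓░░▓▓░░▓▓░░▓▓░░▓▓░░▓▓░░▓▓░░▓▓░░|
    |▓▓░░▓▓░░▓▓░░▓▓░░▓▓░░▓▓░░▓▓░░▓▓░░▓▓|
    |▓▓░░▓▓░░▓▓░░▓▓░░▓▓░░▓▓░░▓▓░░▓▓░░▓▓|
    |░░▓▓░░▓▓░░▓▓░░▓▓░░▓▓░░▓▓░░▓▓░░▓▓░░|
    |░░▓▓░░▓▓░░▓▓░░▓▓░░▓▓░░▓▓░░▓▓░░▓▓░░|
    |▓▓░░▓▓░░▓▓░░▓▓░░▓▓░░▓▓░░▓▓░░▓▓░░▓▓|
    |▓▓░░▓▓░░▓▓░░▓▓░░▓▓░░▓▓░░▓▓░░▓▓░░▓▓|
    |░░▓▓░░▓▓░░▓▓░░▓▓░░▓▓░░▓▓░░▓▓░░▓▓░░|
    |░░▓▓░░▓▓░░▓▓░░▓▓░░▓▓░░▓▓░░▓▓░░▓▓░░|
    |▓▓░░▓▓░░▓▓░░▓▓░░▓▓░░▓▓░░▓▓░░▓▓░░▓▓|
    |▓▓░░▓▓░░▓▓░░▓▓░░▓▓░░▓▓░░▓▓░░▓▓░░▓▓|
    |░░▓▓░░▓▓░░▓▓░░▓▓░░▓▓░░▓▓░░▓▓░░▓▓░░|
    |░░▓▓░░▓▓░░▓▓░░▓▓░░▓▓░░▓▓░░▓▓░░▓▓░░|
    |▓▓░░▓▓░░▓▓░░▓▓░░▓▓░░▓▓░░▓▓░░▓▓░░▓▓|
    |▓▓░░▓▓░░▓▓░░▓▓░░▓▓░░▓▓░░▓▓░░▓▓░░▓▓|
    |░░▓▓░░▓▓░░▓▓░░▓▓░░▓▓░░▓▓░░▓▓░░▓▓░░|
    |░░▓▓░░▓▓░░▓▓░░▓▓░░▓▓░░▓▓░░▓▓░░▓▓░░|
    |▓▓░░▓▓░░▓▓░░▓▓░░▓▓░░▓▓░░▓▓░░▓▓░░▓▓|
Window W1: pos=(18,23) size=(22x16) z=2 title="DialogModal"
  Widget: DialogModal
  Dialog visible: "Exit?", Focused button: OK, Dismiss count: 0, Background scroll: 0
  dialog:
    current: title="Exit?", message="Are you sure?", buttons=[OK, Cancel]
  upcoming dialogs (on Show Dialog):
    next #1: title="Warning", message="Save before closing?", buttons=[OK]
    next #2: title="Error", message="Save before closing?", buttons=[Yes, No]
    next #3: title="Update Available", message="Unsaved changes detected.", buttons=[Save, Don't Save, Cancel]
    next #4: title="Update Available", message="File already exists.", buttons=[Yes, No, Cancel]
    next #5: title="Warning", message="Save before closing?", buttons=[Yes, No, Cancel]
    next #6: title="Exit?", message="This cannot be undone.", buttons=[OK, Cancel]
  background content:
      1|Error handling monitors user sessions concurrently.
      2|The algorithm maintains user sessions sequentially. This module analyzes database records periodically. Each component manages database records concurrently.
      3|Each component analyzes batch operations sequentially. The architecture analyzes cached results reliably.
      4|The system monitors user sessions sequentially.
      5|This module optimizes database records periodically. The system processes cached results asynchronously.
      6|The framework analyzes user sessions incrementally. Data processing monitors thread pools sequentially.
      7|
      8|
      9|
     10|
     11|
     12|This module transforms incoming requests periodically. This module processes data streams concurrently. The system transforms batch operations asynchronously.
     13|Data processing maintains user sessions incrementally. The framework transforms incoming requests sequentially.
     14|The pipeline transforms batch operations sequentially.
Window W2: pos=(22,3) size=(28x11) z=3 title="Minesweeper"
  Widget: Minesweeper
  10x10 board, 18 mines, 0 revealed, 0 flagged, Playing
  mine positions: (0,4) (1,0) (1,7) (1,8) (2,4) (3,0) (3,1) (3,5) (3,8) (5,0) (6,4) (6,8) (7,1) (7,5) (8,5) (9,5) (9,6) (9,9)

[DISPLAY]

                ┃■■■■■■■■■■                ┃          
                ┃■■■■■■■■■■                ┃          
                ┃■■■■■■■■■■                ┃          
                ┃■■■■■■■■■■                ┃          
                ┃■■■■■■■■■■                ┃          
                ┃■■■■■■■■■■                ┃          
                ┃■■■■■■■■■■                ┃          
                ┗━━━━━━━━━━━━━━━━━━━━━━━━━━┛          
                                                      
                                                      
                                                      
                                                      
                                                      
                                                      
          ┏━━━━━━━━━━━━━━━━━━━━━━━━━━━━┓              
          ┃ ImageViewer                ┃              
          ┠────────────────────────────┨              
          ┃░┏━━━━━━━━━━━━━━━━━━━━┓▓░░▓▓┃              
          ┃░┃ DialogModal        ┃▓░░▓▓┃              
          ┃▓┠────────────────────┨░▓▓░░┃              
          ┃▓┃Error handling monit┃░▓▓░░┃              
          ┃░┃The algorithm mainta┃▓░░▓▓┃              
          ┃░┃Each component analy┃▓░░▓▓┃              
          ┃▓┃Th┌──────────────┐s ┃░▓▓░░┃              


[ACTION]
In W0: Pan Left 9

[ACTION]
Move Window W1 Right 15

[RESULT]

                ┃■■■■■■■■■■                ┃          
                ┃■■■■■■■■■■                ┃          
                ┃■■■■■■■■■■                ┃          
                ┃■■■■■■■■■■                ┃          
                ┃■■■■■■■■■■                ┃          
                ┃■■■■■■■■■■                ┃          
                ┃■■■■■■■■■■                ┃          
                ┗━━━━━━━━━━━━━━━━━━━━━━━━━━┛          
                                                      
                                                      
                                                      
                                                      
                                                      
                                                      
          ┏━━━━━━━━━━━━━━━━━━━━━━━━━━━━┓              
          ┃ ImageViewer                ┃              
          ┠────────────────────────────┨              
          ┃░░▓▓░░▓▓░░▓▓░░▓▓┏━━━━━━━━━━━━━━━━━━━━┓     
          ┃░░▓▓░░▓▓░░▓▓░░▓▓┃ DialogModal        ┃     
          ┃▓▓░░▓▓░░▓▓░░▓▓░░┠────────────────────┨     
          ┃▓▓░░▓▓░░▓▓░░▓▓░░┃Error handling monit┃     
          ┃░░▓▓░░▓▓░░▓▓░░▓▓┃The algorithm mainta┃     
          ┃░░▓▓░░▓▓░░▓▓░░▓▓┃Each component analy┃     
          ┃▓▓░░▓▓░░▓▓░░▓▓░░┃Th┌──────────────┐s ┃     
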